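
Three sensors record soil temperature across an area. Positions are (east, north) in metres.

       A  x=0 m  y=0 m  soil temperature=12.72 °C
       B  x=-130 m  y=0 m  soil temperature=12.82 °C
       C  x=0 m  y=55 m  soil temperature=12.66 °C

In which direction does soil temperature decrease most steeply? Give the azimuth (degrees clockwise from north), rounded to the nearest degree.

035°

∂T/∂x = (12.82 − 12.72) / (-130 − 0) = -0.0007692
∂T/∂y = (12.66 − 12.72) / (55 − 0) = -0.001091
Steepest decrease is along −∇f: components (+0.0007692 E, +0.001091 N).
Azimuth = atan2(+0.0007692, +0.001091) = 35.2° ≈ 035°.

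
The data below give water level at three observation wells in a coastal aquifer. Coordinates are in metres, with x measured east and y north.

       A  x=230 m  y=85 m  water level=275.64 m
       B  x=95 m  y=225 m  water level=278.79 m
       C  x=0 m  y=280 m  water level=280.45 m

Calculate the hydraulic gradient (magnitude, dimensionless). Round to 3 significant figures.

0.0163

Three-point gradient (reference A): Δ to B = (-135, 140, +3.15), Δ to C = (-230, 195, +4.81).
∂h/∂x = -0.01007, ∂h/∂y = +0.01279 (det = 5875).
|∇h| = √(-0.01007² + 0.01279²) = 0.01628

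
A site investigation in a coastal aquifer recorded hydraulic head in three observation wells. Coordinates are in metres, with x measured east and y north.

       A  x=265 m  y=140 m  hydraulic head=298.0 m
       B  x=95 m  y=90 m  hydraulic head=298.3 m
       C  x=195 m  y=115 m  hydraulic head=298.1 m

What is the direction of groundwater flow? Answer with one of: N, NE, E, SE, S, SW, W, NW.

SE

With h = a·x + b·y + c and A as origin, the differences give:
  (-170)·a + (-50)·b = +0.3
  (-70)·a + (-25)·b = +0.1
Eliminate b (×(-25) and ×(-50), subtract): 750·a = -2.50 → a = ∂h/∂x = -0.003333
Back-substitute: b = ∂h/∂y = +0.005333.
Flow = −∇h = (+0.003333 east, -0.005333 north), which points southeast.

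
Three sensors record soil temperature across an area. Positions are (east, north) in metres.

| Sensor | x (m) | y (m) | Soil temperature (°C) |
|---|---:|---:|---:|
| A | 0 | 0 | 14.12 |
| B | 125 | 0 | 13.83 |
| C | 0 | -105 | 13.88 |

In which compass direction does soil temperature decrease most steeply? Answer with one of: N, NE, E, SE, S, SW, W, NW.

∂T/∂x = (13.83 − 14.12) / (125 − 0) = -0.002320
∂T/∂y = (13.88 − 14.12) / (-105 − 0) = +0.002286
Steepest decrease is along −∇f = (+0.002320 E, -0.002286 N) → southeast.

SE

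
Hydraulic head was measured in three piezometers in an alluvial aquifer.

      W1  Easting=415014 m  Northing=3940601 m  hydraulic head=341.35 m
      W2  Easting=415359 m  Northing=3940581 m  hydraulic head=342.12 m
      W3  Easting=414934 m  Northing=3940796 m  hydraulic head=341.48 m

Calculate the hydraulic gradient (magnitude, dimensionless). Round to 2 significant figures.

0.0028

Taking W1 as reference: W2−W1 = (345, -20, +0.77); W3−W1 = (-80, 195, +0.13).
Determinant of the coordinate differences = 345·195 − (-80)·(-20) = 65675.
∂h/∂x = [(+0.77)·195 − (+0.13)·(-20)] / 65675 = +0.002326
∂h/∂y = [345·(+0.13) − (-80)·(+0.77)] / 65675 = +0.001621
|∇h| = √(0.002326² + 0.001621²) = 0.002835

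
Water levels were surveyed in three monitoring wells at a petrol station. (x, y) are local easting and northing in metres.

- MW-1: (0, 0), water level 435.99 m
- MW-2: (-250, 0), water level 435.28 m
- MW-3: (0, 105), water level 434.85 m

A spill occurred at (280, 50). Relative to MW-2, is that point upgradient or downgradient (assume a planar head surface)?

∂h/∂x = (435.28 − 435.99) / (-250 − 0) = +0.002840
∂h/∂y = (434.85 − 435.99) / (105 − 0) = -0.01086
Head at (280, 50) = 435.99 + (+0.002840)·(280) + (-0.01086)·(50) = 436.24 m.
That is higher than the 435.28 m at MW-2, so the point is upgradient.

upgradient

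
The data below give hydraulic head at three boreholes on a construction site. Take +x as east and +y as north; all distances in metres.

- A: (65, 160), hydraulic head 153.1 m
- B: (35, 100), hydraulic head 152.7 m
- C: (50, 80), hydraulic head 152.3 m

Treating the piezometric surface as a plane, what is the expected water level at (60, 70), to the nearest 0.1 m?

152.1 m

Differences from A: to B (Δx, Δy, Δh) = (-30, -60, -0.4); to C = (-15, -80, -0.8).
Determinant of the coordinate differences = (-30)·(-80) − (-15)·(-60) = 1500.
∂h/∂x = [(-0.4)·(-80) − (-0.8)·(-60)] / 1500 = -0.01067
∂h/∂y = [(-30)·(-0.8) − (-15)·(-0.4)] / 1500 = +0.01200
h(60, 70) = 153.1 + (-0.01067)·(-5) + (+0.01200)·(-90) = 153.1 +0.053 -1.080 = 152.073 m.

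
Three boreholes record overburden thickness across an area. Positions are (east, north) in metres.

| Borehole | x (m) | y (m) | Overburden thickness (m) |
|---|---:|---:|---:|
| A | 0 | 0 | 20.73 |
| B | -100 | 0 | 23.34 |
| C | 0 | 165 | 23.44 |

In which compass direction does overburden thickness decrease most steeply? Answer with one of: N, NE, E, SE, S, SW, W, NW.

∂d/∂x = (23.34 − 20.73) / (-100 − 0) = -0.02610
∂d/∂y = (23.44 − 20.73) / (165 − 0) = +0.01642
Steepest decrease is along −∇f = (+0.02610 E, -0.01642 N) → southeast.

SE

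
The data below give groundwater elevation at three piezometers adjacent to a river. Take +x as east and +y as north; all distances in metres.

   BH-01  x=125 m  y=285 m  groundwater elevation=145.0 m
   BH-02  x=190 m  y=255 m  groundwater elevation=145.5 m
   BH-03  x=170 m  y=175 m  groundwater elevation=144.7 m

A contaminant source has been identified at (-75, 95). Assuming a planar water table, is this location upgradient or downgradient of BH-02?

Taking BH-01 as reference: BH-02−BH-01 = (65, -30, +0.5); BH-03−BH-01 = (45, -110, -0.3).
Solve a·Δx + b·Δy = Δh: det = 65·(-110) − 45·(-30) = -5800.
∂h/∂x = [(+0.5)·(-110) − (-0.3)·(-30)] / -5800 = +0.01103
∂h/∂y = [65·(-0.3) − 45·(+0.5)] / -5800 = +0.007241
Head at (-75, 95) = 145.0 + (+0.01103)·(-200) + (+0.007241)·(-190) = 141.42 m.
That is lower than the 145.5 m at BH-02, so the point is downgradient.

downgradient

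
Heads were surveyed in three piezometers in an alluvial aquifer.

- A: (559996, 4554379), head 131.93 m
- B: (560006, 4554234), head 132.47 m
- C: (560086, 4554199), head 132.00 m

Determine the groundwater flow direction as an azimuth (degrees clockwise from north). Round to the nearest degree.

With h = a·x + b·y + c and A as origin, the differences give:
  10·a + (-145)·b = +0.54
  90·a + (-180)·b = +0.07
Eliminate b (×(-180) and ×(-145), subtract): 11250·a = -87.050 → a = ∂h/∂x = -0.007738
Back-substitute: b = ∂h/∂y = -0.004258.
Flow direction (−∇h) has components (+0.007738 E, +0.004258 N).
Azimuth = atan2(E, N) = atan2(+0.007738, +0.004258) = 61.2° ≈ 061°.

061°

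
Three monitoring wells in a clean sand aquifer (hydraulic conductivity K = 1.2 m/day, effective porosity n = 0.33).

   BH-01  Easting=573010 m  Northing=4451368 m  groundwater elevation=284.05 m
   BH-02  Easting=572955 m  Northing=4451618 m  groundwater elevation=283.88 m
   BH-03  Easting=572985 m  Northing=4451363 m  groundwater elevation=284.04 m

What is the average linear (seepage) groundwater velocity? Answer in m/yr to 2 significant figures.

Taking BH-01 as reference: BH-02−BH-01 = (-55, 250, -0.17); BH-03−BH-01 = (-25, -5, -0.01).
Solve a·Δx + b·Δy = Δh: det = (-55)·(-5) − (-25)·250 = 6525.
∂h/∂x = [(-0.17)·(-5) − (-0.01)·250] / 6525 = +0.0005134
∂h/∂y = [(-55)·(-0.01) − (-25)·(-0.17)] / 6525 = -0.0005670
|∇h| = √(0.0005134² + -0.0005670²) = 0.0007649
Seepage velocity v = K·i/n = 1.2 × 0.0007649 / 0.33 = 0.002781 m/day = 1.016 m/yr.

1.0 m/yr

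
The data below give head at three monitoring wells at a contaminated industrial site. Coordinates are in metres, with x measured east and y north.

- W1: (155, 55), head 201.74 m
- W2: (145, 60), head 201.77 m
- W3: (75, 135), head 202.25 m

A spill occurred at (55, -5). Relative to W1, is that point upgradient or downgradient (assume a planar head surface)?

downgradient

With h = a·x + b·y + c and W1 as origin, the differences give:
  (-10)·a + 5·b = +0.03
  (-80)·a + 80·b = +0.51
Eliminate b (×80 and ×5, subtract): -400·a = -0.150 → a = ∂h/∂x = +0.0003750
Back-substitute: b = ∂h/∂y = +0.006750.
Head at (55, -5) = 201.74 + (+0.0003750)·(-100) + (+0.006750)·(-60) = 201.30 m.
That is lower than the 201.74 m at W1, so the point is downgradient.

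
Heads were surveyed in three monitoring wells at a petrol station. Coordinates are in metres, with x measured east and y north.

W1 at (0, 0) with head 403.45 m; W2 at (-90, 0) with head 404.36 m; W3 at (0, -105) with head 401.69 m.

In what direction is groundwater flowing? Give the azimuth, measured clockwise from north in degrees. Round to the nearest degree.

∂h/∂x = (404.36 − 403.45) / (-90 − 0) = -0.01011
∂h/∂y = (401.69 − 403.45) / (-105 − 0) = +0.01676
Flow direction (−∇h) has components (+0.01011 E, -0.01676 N).
Azimuth = atan2(E, N) = atan2(+0.01011, -0.01676) = 148.9° ≈ 149°.

149°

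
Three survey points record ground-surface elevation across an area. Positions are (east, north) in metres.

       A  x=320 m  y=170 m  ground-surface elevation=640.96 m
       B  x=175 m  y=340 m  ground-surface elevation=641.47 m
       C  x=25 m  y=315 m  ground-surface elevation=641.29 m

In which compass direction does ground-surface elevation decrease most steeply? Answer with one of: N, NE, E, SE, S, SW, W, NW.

S

With z = a·x + b·y + c and A as origin, the differences give:
  (-145)·a + 170·b = +0.51
  (-295)·a + 145·b = +0.33
Eliminate b (×145 and ×170, subtract): 29125·a = 17.850 → a = ∂z/∂x = +0.0006129
Back-substitute: b = ∂z/∂y = +0.003523.
Steepest decrease is along −∇f = (-0.0006129 E, -0.003523 N) → south.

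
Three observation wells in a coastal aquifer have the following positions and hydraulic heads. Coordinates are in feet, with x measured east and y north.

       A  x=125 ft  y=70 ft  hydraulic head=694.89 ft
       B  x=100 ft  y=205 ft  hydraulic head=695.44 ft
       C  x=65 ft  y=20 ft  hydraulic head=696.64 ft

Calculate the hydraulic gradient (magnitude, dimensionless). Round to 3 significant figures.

With h = a·x + b·y + c and A as origin, the differences give:
  (-25)·a + 135·b = +0.55
  (-60)·a + (-50)·b = +1.75
Eliminate b (×(-50) and ×135, subtract): 9350·a = -263.750 → a = ∂h/∂x = -0.02821
Back-substitute: b = ∂h/∂y = -0.001150.
|∇h| = √(-0.02821² + -0.001150²) = 0.02823

0.0282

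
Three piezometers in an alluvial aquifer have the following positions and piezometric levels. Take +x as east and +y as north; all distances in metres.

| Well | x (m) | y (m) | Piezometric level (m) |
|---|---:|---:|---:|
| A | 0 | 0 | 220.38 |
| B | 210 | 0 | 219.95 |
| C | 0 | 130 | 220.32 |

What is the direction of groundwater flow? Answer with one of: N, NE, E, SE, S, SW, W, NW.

∂h/∂x = (219.95 − 220.38) / (210 − 0) = -0.002048
∂h/∂y = (220.32 − 220.38) / (130 − 0) = -0.0004615
Flow = −∇h = (+0.002048 east, +0.0004615 north), which points east.

E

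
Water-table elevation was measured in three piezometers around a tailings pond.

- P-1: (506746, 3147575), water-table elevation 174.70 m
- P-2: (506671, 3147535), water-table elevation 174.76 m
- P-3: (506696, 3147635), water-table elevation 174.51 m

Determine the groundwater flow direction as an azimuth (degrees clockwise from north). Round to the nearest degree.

347°

Three-point gradient (reference P-1): Δ to P-2 = (-75, -40, +0.06), Δ to P-3 = (-50, 60, -0.19).
∂h/∂x = +0.0006154, ∂h/∂y = -0.002654 (det = -6500).
Flow direction (−∇h) has components (-0.0006154 E, +0.002654 N).
Azimuth = atan2(E, N) = atan2(-0.0006154, +0.002654) = 346.9° ≈ 347°.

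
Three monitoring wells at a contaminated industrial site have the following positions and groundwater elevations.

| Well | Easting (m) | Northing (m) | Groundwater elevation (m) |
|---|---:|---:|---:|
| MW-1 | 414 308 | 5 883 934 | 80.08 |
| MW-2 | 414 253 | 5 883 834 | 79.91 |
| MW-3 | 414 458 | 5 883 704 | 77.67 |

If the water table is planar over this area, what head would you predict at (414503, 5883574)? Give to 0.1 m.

Differences from MW-1: to MW-2 (Δx, Δy, Δh) = (-55, -100, -0.17); to MW-3 = (150, -230, -2.41).
Solve a·Δx + b·Δy = Δh: det = (-55)·(-230) − 150·(-100) = 27650.
∂h/∂x = [(-0.17)·(-230) − (-2.41)·(-100)] / 27650 = -0.007302
∂h/∂y = [(-55)·(-2.41) − 150·(-0.17)] / 27650 = +0.005716
h(414503, 5883574) = 80.08 + (-0.007302)·(195) + (+0.005716)·(-360) = 80.08 -1.424 -2.058 = 76.598 m.

76.6 m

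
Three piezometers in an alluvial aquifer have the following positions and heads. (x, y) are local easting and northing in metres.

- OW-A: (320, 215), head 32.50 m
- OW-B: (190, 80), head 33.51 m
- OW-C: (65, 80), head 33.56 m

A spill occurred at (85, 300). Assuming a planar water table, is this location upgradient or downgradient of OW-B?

downgradient

With h = a·x + b·y + c and OW-A as origin, the differences give:
  (-130)·a + (-135)·b = +1.01
  (-255)·a + (-135)·b = +1.06
Eliminate b (×(-135) and ×(-135), subtract): -16875·a = 6.750 → a = ∂h/∂x = -0.0004000
Back-substitute: b = ∂h/∂y = -0.007096.
Head at (85, 300) = 32.50 + (-0.0004000)·(-235) + (-0.007096)·(85) = 31.99 m.
That is lower than the 33.51 m at OW-B, so the point is downgradient.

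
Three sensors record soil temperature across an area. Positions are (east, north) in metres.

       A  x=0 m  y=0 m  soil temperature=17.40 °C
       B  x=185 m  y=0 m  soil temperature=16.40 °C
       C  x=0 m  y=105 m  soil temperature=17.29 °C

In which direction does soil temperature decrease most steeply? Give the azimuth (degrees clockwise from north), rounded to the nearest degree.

079°

∂T/∂x = (16.40 − 17.40) / (185 − 0) = -0.005405
∂T/∂y = (17.29 − 17.40) / (105 − 0) = -0.001048
Steepest decrease is along −∇f: components (+0.005405 E, +0.001048 N).
Azimuth = atan2(+0.005405, +0.001048) = 79.0° ≈ 079°.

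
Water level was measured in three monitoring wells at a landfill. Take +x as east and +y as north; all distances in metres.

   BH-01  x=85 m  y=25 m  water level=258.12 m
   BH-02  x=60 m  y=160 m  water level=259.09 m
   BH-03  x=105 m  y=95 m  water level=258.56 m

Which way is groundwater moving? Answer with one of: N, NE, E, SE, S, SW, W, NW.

S

With h = a·x + b·y + c and BH-01 as origin, the differences give:
  (-25)·a + 135·b = +0.97
  20·a + 70·b = +0.44
Eliminate b (×70 and ×135, subtract): -4450·a = 8.500 → a = ∂h/∂x = -0.001910
Back-substitute: b = ∂h/∂y = +0.006831.
Flow = −∇h = (+0.001910 east, -0.006831 north), which points south.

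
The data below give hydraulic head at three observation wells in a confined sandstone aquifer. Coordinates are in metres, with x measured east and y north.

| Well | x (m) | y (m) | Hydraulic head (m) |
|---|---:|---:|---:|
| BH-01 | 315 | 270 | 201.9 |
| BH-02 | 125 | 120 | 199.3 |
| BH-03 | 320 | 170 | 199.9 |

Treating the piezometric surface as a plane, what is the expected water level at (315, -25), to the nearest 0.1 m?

196.0 m

Three-point gradient (reference BH-01): Δ to BH-02 = (-190, -150, -2.6), Δ to BH-03 = (5, -100, -2.0).
∂h/∂x = -0.002025, ∂h/∂y = +0.01990 (det = 19750).
h(315, -25) = 201.9 + (-0.002025)·(0) + (+0.01990)·(-295) = 201.9 -0.000 -5.870 = 196.030 m.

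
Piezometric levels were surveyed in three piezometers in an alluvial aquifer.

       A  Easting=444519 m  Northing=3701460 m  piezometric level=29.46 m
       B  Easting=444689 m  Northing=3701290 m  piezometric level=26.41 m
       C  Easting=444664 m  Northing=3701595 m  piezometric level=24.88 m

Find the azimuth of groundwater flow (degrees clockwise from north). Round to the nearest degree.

Three-point gradient (reference A): Δ to B = (170, -170, -3.05), Δ to C = (145, 135, -4.58).
∂h/∂x = -0.02501, ∂h/∂y = -0.007066 (det = 47600).
Flow direction (−∇h) has components (+0.02501 E, +0.007066 N).
Azimuth = atan2(E, N) = atan2(+0.02501, +0.007066) = 74.2° ≈ 074°.

074°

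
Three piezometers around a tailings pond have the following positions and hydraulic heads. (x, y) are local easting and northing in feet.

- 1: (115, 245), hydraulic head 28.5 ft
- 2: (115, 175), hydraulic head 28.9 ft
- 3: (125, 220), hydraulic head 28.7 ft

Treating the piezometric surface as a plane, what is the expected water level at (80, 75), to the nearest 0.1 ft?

With h = a·x + b·y + c and 1 as origin, the differences give:
  0·a + (-70)·b = +0.4
  10·a + (-25)·b = +0.2
Eliminate b (×(-25) and ×(-70), subtract): 700·a = 4.00 → a = ∂h/∂x = +0.005714
Back-substitute: b = ∂h/∂y = -0.005714.
h(80, 75) = 28.5 + (+0.005714)·(-35) + (-0.005714)·(-170) = 28.5 -0.200 +0.971 = 29.271 ft.

29.3 ft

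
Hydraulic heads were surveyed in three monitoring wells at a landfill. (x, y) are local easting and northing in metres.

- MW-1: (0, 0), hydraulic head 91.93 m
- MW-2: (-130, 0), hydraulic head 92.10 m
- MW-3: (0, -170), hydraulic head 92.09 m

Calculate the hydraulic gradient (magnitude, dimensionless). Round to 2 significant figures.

0.0016

∂h/∂x = (92.10 − 91.93) / (-130 − 0) = -0.001308
∂h/∂y = (92.09 − 91.93) / (-170 − 0) = -0.0009412
|∇h| = √(-0.001308² + -0.0009412²) = 0.001611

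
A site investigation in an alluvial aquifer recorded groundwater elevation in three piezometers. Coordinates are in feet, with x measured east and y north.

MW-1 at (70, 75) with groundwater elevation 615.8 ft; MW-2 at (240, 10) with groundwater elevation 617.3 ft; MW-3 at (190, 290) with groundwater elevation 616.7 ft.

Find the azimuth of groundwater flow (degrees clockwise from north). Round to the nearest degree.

Taking MW-1 as reference: MW-2−MW-1 = (170, -65, +1.5); MW-3−MW-1 = (120, 215, +0.9).
Determinant of the coordinate differences = 170·215 − 120·(-65) = 44350.
∂h/∂x = [(+1.5)·215 − (+0.9)·(-65)] / 44350 = +0.008591
∂h/∂y = [170·(+0.9) − 120·(+1.5)] / 44350 = -0.0006088
Flow direction (−∇h) has components (-0.008591 E, +0.0006088 N).
Azimuth = atan2(E, N) = atan2(-0.008591, +0.0006088) = 274.1° ≈ 274°.

274°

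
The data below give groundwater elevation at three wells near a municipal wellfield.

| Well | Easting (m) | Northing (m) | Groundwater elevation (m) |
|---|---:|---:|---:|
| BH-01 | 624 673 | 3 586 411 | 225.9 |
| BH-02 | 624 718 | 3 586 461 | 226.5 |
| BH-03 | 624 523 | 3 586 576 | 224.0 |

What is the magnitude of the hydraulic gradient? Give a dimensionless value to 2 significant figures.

0.013

Taking BH-01 as reference: BH-02−BH-01 = (45, 50, +0.6); BH-03−BH-01 = (-150, 165, -1.9).
Solve a·Δx + b·Δy = Δh: det = 45·165 − (-150)·50 = 14925.
∂h/∂x = [(+0.6)·165 − (-1.9)·50] / 14925 = +0.01300
∂h/∂y = [45·(-1.9) − (-150)·(+0.6)] / 14925 = +0.0003015
|∇h| = √(0.01300² + 0.0003015²) = 0.013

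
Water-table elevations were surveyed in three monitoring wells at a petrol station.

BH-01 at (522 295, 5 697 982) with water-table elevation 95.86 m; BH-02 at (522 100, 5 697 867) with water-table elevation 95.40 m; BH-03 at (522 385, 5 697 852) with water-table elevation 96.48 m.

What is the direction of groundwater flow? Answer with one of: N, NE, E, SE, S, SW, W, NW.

Taking BH-01 as reference: BH-02−BH-01 = (-195, -115, -0.46); BH-03−BH-01 = (90, -130, +0.62).
Determinant of the coordinate differences = (-195)·(-130) − 90·(-115) = 35700.
∂h/∂x = [(-0.46)·(-130) − (+0.62)·(-115)] / 35700 = +0.003672
∂h/∂y = [(-195)·(+0.62) − 90·(-0.46)] / 35700 = -0.002227
Flow = −∇h = (-0.003672 east, +0.002227 north), which points northwest.

NW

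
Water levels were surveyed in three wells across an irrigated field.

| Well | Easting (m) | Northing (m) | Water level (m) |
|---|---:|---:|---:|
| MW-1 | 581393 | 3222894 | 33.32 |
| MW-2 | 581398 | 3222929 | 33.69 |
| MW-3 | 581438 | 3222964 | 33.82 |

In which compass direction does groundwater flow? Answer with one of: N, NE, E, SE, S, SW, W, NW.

SE

With h = a·x + b·y + c and MW-1 as origin, the differences give:
  5·a + 35·b = +0.37
  45·a + 70·b = +0.50
Eliminate b (×70 and ×35, subtract): -1225·a = 8.400 → a = ∂h/∂x = -0.006857
Back-substitute: b = ∂h/∂y = +0.01155.
Flow = −∇h = (+0.006857 east, -0.01155 north), which points southeast.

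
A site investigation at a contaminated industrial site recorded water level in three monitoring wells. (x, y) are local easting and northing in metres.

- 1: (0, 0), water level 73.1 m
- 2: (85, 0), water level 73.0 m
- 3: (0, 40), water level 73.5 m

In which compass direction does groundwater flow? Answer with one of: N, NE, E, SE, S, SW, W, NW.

∂h/∂x = (73.0 − 73.1) / (85 − 0) = -0.001176
∂h/∂y = (73.5 − 73.1) / (40 − 0) = +0.01000
Flow = −∇h = (+0.001176 east, -0.01000 north), which points south.

S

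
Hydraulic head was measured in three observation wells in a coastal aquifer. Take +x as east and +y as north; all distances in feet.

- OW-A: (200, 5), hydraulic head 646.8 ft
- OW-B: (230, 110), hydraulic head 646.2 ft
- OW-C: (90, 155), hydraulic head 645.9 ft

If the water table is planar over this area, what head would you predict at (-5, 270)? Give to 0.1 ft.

645.2 ft

Taking OW-A as reference: OW-B−OW-A = (30, 105, -0.6); OW-C−OW-A = (-110, 150, -0.9).
Determinant of the coordinate differences = 30·150 − (-110)·105 = 16050.
∂h/∂x = [(-0.6)·150 − (-0.9)·105] / 16050 = +0.0002804
∂h/∂y = [30·(-0.9) − (-110)·(-0.6)] / 16050 = -0.005794
h(-5, 270) = 646.8 + (+0.0002804)·(-205) + (-0.005794)·(265) = 646.8 -0.057 -1.536 = 645.207 ft.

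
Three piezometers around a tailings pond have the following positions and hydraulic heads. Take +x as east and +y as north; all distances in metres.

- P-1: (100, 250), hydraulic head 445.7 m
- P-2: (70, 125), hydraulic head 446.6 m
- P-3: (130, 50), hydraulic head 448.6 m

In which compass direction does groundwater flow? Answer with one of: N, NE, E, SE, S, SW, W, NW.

Three-point gradient (reference P-1): Δ to P-2 = (-30, -125, +0.9), Δ to P-3 = (30, -200, +2.9).
∂h/∂x = +0.01872, ∂h/∂y = -0.01169 (det = 9750).
Flow = −∇h = (-0.01872 east, +0.01169 north), which points northwest.

NW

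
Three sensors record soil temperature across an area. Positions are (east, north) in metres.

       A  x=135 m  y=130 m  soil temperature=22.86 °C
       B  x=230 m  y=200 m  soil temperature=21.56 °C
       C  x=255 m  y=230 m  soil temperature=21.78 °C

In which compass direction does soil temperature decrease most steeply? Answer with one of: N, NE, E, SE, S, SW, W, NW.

SE

Three-point gradient (reference A): Δ to B = (95, 70, -1.30), Δ to C = (120, 100, -1.08).
∂T/∂x = -0.04945, ∂T/∂y = +0.04855 (det = 1100).
Steepest decrease is along −∇f = (+0.04945 E, -0.04855 N) → southeast.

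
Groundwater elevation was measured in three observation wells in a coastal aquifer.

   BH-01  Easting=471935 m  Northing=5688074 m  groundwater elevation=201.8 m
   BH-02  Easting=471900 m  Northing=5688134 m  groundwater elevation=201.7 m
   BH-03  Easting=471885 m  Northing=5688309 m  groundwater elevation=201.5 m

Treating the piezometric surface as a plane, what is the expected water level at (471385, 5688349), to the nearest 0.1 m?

Taking BH-01 as reference: BH-02−BH-01 = (-35, 60, -0.1); BH-03−BH-01 = (-50, 235, -0.3).
Determinant of the coordinate differences = (-35)·235 − (-50)·60 = -5225.
∂h/∂x = [(-0.1)·235 − (-0.3)·60] / -5225 = +0.001053
∂h/∂y = [(-35)·(-0.3) − (-50)·(-0.1)] / -5225 = -0.001053
h(471385, 5688349) = 201.8 + (+0.001053)·(-550) + (-0.001053)·(275) = 201.8 -0.579 -0.289 = 200.932 m.

200.9 m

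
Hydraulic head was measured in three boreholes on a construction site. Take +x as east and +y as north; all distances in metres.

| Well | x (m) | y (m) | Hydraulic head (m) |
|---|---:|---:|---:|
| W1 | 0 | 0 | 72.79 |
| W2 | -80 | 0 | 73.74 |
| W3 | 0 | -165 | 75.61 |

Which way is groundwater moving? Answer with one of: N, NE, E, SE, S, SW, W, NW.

NE

∂h/∂x = (73.74 − 72.79) / (-80 − 0) = -0.01187
∂h/∂y = (75.61 − 72.79) / (-165 − 0) = -0.01709
Flow = −∇h = (+0.01187 east, +0.01709 north), which points northeast.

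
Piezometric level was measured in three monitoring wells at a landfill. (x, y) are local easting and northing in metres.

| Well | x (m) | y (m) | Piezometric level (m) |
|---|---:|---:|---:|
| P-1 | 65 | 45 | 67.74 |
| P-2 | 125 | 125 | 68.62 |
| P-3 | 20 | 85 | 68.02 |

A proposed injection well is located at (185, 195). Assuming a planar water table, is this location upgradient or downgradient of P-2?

Taking P-1 as reference: P-2−P-1 = (60, 80, +0.88); P-3−P-1 = (-45, 40, +0.28).
Determinant of the coordinate differences = 60·40 − (-45)·80 = 6000.
∂h/∂x = [(+0.88)·40 − (+0.28)·80] / 6000 = +0.002133
∂h/∂y = [60·(+0.28) − (-45)·(+0.88)] / 6000 = +0.009400
Head at (185, 195) = 67.74 + (+0.002133)·(120) + (+0.009400)·(150) = 69.41 m.
That is higher than the 68.62 m at P-2, so the point is upgradient.

upgradient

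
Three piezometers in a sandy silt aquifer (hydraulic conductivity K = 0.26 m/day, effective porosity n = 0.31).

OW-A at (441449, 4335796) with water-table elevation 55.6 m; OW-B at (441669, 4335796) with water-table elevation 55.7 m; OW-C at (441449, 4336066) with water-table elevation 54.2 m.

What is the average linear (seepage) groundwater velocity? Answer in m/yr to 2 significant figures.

1.6 m/yr

∂h/∂x = (55.7 − 55.6) / (441669 − 441449) = +0.0004545
∂h/∂y = (54.2 − 55.6) / (4336066 − 4335796) = -0.005185
|∇h| = √(0.0004545² + -0.005185²) = 0.005205
Seepage velocity v = K·i/n = 0.26 × 0.005205 / 0.31 = 0.004365 m/day = 1.594 m/yr.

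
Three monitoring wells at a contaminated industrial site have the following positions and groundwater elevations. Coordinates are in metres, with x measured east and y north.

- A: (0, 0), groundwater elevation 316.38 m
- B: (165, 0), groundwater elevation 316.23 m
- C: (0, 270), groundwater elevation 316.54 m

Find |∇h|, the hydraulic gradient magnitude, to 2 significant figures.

0.0011

∂h/∂x = (316.23 − 316.38) / (165 − 0) = -0.0009091
∂h/∂y = (316.54 − 316.38) / (270 − 0) = +0.0005926
|∇h| = √(-0.0009091² + 0.0005926²) = 0.001085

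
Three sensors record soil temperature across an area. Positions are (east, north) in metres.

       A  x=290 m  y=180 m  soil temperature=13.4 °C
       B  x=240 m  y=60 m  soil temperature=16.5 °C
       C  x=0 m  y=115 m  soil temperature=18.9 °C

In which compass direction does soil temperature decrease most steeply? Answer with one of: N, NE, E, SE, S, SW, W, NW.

NE

Three-point gradient (reference A): Δ to B = (-50, -120, +3.1), Δ to C = (-290, -65, +5.5).
∂T/∂x = -0.01453, ∂T/∂y = -0.01978 (det = -31550).
Steepest decrease is along −∇f = (+0.01453 E, +0.01978 N) → northeast.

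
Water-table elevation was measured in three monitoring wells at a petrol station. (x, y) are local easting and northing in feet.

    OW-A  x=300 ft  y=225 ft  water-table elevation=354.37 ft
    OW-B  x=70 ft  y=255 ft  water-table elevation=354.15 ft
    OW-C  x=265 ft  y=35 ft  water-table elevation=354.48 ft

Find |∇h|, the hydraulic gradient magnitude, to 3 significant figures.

0.00113

Three-point gradient (reference OW-A): Δ to OW-B = (-230, 30, -0.22), Δ to OW-C = (-35, -190, +0.11).
∂h/∂x = +0.0008603, ∂h/∂y = -0.0007374 (det = 44750).
|∇h| = √(0.0008603² + -0.0007374²) = 0.001133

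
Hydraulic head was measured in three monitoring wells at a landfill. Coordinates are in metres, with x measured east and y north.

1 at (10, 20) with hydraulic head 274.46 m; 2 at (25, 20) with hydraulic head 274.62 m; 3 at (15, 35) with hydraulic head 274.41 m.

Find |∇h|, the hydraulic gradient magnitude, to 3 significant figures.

0.0127

Differences from 1: to 2 (Δx, Δy, Δh) = (15, 0, +0.16); to 3 = (5, 15, -0.05).
Determinant of the coordinate differences = 15·15 − 5·0 = 225.
∂h/∂x = [(+0.16)·15 − (-0.05)·0] / 225 = +0.01067
∂h/∂y = [15·(-0.05) − 5·(+0.16)] / 225 = -0.006889
|∇h| = √(0.01067² + -0.006889²) = 0.0127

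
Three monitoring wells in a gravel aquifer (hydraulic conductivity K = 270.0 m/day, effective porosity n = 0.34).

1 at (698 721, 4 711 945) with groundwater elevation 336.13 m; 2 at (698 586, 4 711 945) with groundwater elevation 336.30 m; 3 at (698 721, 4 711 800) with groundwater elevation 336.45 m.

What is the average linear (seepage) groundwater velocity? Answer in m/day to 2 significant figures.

∂h/∂x = (336.30 − 336.13) / (698586 − 698721) = -0.001259
∂h/∂y = (336.45 − 336.13) / (4711800 − 4711945) = -0.002207
|∇h| = √(-0.001259² + -0.002207²) = 0.002541
Seepage velocity v = K·i/n = 270.0 × 0.002541 / 0.34 = 2.018 m/day.

2.0 m/day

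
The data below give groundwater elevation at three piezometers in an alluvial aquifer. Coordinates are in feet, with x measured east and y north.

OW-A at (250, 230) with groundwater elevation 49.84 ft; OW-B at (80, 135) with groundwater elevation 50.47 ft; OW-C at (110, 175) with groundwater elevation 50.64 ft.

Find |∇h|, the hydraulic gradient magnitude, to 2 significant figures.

With h = a·x + b·y + c and OW-A as origin, the differences give:
  (-170)·a + (-95)·b = +0.63
  (-140)·a + (-55)·b = +0.80
Eliminate b (×(-55) and ×(-95), subtract): -3950·a = 41.350 → a = ∂h/∂x = -0.01047
Back-substitute: b = ∂h/∂y = +0.01210.
|∇h| = √(-0.01047² + 0.01210²) = 0.016

0.016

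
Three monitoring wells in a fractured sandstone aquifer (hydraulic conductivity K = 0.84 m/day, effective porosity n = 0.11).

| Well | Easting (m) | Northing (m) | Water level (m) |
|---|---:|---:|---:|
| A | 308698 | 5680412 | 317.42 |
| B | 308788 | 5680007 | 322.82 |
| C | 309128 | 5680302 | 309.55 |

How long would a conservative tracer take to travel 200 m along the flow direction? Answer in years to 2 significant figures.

2.4 years

Three-point gradient (reference A): Δ to B = (90, -405, +5.40), Δ to C = (430, -110, -7.87).
∂h/∂x = -0.02302, ∂h/∂y = -0.01845 (det = 164250).
|∇h| = √(-0.02302² + -0.01845²) = 0.0295
Seepage velocity v = K·i/n = 0.84 × 0.0295 / 0.11 = 0.2253 m/day.
t = 200 / 0.2253 = 887.7 days = 2.43 years.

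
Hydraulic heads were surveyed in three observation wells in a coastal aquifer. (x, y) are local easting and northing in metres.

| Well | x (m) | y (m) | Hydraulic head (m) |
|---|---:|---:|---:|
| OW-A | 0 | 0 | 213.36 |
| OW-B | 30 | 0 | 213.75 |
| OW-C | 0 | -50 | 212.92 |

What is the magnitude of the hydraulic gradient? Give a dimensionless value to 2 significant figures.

0.016

∂h/∂x = (213.75 − 213.36) / (30 − 0) = +0.01300
∂h/∂y = (212.92 − 213.36) / (-50 − 0) = +0.008800
|∇h| = √(0.01300² + 0.008800²) = 0.0157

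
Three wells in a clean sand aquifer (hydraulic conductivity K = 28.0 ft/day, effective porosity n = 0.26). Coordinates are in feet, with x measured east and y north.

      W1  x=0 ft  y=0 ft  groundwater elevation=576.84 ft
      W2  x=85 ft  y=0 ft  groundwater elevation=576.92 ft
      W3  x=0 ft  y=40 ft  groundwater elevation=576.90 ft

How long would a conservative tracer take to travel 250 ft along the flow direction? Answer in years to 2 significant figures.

3.6 years

∂h/∂x = (576.92 − 576.84) / (85 − 0) = +0.0009412
∂h/∂y = (576.90 − 576.84) / (40 − 0) = +0.001500
|∇h| = √(0.0009412² + 0.001500²) = 0.001771
Seepage velocity v = K·i/n = 28.0 × 0.001771 / 0.26 = 0.1907 ft/day.
t = 250 / 0.1907 = 1311 days = 3.59 years.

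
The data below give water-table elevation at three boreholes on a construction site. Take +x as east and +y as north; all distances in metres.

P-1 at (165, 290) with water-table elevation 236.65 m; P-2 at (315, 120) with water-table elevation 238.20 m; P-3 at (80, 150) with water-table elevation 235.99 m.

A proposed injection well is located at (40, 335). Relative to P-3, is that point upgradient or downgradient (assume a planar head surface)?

downgradient

Taking P-1 as reference: P-2−P-1 = (150, -170, +1.55); P-3−P-1 = (-85, -140, -0.66).
Solve a·Δx + b·Δy = Δh: det = 150·(-140) − (-85)·(-170) = -35450.
∂h/∂x = [(+1.55)·(-140) − (-0.66)·(-170)] / -35450 = +0.009286
∂h/∂y = [150·(-0.66) − (-85)·(+1.55)] / -35450 = -0.0009238
Head at (40, 335) = 236.65 + (+0.009286)·(-125) + (-0.0009238)·(45) = 235.45 m.
That is lower than the 235.99 m at P-3, so the point is downgradient.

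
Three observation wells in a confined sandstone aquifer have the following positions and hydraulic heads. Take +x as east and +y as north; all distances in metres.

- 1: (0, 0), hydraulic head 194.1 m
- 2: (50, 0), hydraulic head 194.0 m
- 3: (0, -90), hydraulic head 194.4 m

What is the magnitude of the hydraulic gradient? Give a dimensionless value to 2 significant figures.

0.0039

∂h/∂x = (194.0 − 194.1) / (50 − 0) = -0.002000
∂h/∂y = (194.4 − 194.1) / (-90 − 0) = -0.003333
|∇h| = √(-0.002000² + -0.003333²) = 0.003887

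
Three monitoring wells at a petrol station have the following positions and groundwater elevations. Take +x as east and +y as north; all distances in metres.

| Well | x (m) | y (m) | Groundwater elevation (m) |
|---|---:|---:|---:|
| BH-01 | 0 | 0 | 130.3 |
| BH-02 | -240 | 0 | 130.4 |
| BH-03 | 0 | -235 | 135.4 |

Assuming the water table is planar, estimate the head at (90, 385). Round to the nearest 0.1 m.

∂h/∂x = (130.4 − 130.3) / (-240 − 0) = -0.0004167
∂h/∂y = (135.4 − 130.3) / (-235 − 0) = -0.02170
h(90, 385) = 130.3 + (-0.0004167)·(90) + (-0.02170)·(385) = 130.3 -0.037 -8.355 = 121.907 m.

121.9 m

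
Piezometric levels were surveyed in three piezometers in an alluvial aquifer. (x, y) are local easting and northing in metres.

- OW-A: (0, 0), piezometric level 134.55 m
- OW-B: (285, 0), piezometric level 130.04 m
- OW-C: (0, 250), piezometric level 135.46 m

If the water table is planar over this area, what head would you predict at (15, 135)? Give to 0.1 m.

∂h/∂x = (130.04 − 134.55) / (285 − 0) = -0.01582
∂h/∂y = (135.46 − 134.55) / (250 − 0) = +0.003640
h(15, 135) = 134.55 + (-0.01582)·(15) + (+0.003640)·(135) = 134.55 -0.237 +0.491 = 134.804 m.

134.8 m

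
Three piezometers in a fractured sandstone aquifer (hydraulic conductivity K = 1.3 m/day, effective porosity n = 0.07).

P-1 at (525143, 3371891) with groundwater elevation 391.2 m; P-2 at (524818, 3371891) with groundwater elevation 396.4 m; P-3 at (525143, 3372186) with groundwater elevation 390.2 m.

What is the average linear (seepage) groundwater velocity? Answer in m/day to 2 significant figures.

0.30 m/day

∂h/∂x = (396.4 − 391.2) / (524818 − 525143) = -0.01600
∂h/∂y = (390.2 − 391.2) / (3372186 − 3371891) = -0.003390
|∇h| = √(-0.01600² + -0.003390²) = 0.01636
Seepage velocity v = K·i/n = 1.3 × 0.01636 / 0.07 = 0.3038 m/day.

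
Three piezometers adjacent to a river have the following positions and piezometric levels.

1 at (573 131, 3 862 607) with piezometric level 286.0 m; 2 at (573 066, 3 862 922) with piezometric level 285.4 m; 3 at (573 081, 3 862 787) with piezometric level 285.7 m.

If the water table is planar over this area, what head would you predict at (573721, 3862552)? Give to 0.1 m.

Differences from 1: to 2 (Δx, Δy, Δh) = (-65, 315, -0.6); to 3 = (-50, 180, -0.3).
Solve a·Δx + b·Δy = Δh: det = (-65)·180 − (-50)·315 = 4050.
∂h/∂x = [(-0.6)·180 − (-0.3)·315] / 4050 = -0.003333
∂h/∂y = [(-65)·(-0.3) − (-50)·(-0.6)] / 4050 = -0.002593
h(573721, 3862552) = 286.0 + (-0.003333)·(590) + (-0.002593)·(-55) = 286.0 -1.967 +0.143 = 284.176 m.

284.2 m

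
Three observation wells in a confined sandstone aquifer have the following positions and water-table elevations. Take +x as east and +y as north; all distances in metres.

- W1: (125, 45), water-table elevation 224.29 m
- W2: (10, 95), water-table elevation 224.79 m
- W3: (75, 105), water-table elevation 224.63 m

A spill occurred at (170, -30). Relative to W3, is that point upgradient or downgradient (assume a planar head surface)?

Three-point gradient (reference W1): Δ to W2 = (-115, 50, +0.50), Δ to W3 = (-50, 60, +0.34).
∂h/∂x = -0.002955, ∂h/∂y = +0.003205 (det = -4400).
Head at (170, -30) = 224.29 + (-0.002955)·(45) + (+0.003205)·(-75) = 223.92 m.
That is lower than the 224.63 m at W3, so the point is downgradient.

downgradient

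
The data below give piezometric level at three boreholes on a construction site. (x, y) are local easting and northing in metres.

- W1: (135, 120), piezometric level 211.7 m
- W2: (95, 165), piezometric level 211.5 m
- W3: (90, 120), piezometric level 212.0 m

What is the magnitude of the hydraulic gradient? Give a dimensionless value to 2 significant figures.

0.012

With h = a·x + b·y + c and W1 as origin, the differences give:
  (-40)·a + 45·b = -0.2
  (-45)·a + 0·b = +0.3
Eliminate b (×0 and ×45, subtract): 2025·a = -13.50 → a = ∂h/∂x = -0.006667
Back-substitute: b = ∂h/∂y = -0.01037.
|∇h| = √(-0.006667² + -0.01037²) = 0.01233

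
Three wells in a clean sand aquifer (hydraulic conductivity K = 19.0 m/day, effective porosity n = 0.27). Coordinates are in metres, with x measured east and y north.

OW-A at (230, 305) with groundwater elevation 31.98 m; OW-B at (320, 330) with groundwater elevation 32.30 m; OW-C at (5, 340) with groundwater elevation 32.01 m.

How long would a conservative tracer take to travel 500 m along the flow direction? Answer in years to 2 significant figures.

Differences from OW-A: to OW-B (Δx, Δy, Δh) = (90, 25, +0.32); to OW-C = (-225, 35, +0.03).
Solve a·Δx + b·Δy = Δh: det = 90·35 − (-225)·25 = 8775.
∂h/∂x = [(+0.32)·35 − (+0.03)·25] / 8775 = +0.001191
∂h/∂y = [90·(+0.03) − (-225)·(+0.32)] / 8775 = +0.008513
|∇h| = √(0.001191² + 0.008513²) = 0.008596
Seepage velocity v = K·i/n = 19.0 × 0.008596 / 0.27 = 0.6049 m/day.
t = 500 / 0.6049 = 826.6 days = 2.26 years.

2.3 years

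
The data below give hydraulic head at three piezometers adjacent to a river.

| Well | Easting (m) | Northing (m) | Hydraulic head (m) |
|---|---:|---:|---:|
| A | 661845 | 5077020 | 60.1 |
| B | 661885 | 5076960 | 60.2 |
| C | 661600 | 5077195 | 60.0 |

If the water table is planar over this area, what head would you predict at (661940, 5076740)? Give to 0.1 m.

Taking A as reference: B−A = (40, -60, +0.1); C−A = (-245, 175, -0.1).
Solve a·Δx + b·Δy = Δh: det = 40·175 − (-245)·(-60) = -7700.
∂h/∂x = [(+0.1)·175 − (-0.1)·(-60)] / -7700 = -0.001494
∂h/∂y = [40·(-0.1) − (-245)·(+0.1)] / -7700 = -0.002662
h(661940, 5076740) = 60.1 + (-0.001494)·(95) + (-0.002662)·(-280) = 60.1 -0.142 +0.745 = 60.704 m.

60.7 m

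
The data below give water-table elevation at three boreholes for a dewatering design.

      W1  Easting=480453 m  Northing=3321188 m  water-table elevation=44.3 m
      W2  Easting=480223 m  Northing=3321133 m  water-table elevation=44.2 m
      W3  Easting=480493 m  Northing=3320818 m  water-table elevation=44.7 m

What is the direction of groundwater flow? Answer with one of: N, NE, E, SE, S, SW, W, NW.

With h = a·x + b·y + c and W1 as origin, the differences give:
  (-230)·a + (-55)·b = -0.1
  40·a + (-370)·b = +0.4
Eliminate b (×(-370) and ×(-55), subtract): 87300·a = 59.00 → a = ∂h/∂x = +0.0006758
Back-substitute: b = ∂h/∂y = -0.001008.
Flow = −∇h = (-0.0006758 east, +0.001008 north), which points northwest.

NW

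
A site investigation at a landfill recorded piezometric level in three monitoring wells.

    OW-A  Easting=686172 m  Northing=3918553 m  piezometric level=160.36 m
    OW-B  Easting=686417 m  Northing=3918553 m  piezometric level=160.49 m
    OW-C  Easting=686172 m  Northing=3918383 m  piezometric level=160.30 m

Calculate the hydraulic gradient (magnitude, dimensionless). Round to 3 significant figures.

0.000637

∂h/∂x = (160.49 − 160.36) / (686417 − 686172) = +0.0005306
∂h/∂y = (160.30 − 160.36) / (3918383 − 3918553) = +0.0003529
|∇h| = √(0.0005306² + 0.0003529²) = 0.0006372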